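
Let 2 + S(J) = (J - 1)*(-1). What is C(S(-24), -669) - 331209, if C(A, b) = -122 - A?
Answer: -331354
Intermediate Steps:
S(J) = -1 - J (S(J) = -2 + (J - 1)*(-1) = -2 + (-1 + J)*(-1) = -2 + (1 - J) = -1 - J)
C(S(-24), -669) - 331209 = (-122 - (-1 - 1*(-24))) - 331209 = (-122 - (-1 + 24)) - 331209 = (-122 - 1*23) - 331209 = (-122 - 23) - 331209 = -145 - 331209 = -331354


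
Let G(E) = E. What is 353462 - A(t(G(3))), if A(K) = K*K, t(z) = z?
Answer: 353453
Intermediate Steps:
A(K) = K**2
353462 - A(t(G(3))) = 353462 - 1*3**2 = 353462 - 1*9 = 353462 - 9 = 353453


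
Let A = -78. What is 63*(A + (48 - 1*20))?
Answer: -3150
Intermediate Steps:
63*(A + (48 - 1*20)) = 63*(-78 + (48 - 1*20)) = 63*(-78 + (48 - 20)) = 63*(-78 + 28) = 63*(-50) = -3150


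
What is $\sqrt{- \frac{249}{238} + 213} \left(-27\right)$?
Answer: $- \frac{81 \sqrt{1333990}}{238} \approx -393.08$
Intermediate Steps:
$\sqrt{- \frac{249}{238} + 213} \left(-27\right) = \sqrt{\frac{50445}{238}} \left(-27\right) = \frac{3 \sqrt{1333990}}{238} \left(-27\right) = - \frac{81 \sqrt{1333990}}{238}$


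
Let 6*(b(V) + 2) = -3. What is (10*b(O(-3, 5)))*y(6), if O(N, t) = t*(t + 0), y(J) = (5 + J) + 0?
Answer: -275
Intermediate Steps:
y(J) = 5 + J
O(N, t) = t**2 (O(N, t) = t*t = t**2)
b(V) = -5/2 (b(V) = -2 + (1/6)*(-3) = -2 - 1/2 = -5/2)
(10*b(O(-3, 5)))*y(6) = (10*(-5/2))*(5 + 6) = -25*11 = -275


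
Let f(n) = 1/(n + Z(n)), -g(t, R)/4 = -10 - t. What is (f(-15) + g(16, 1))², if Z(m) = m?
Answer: 9728161/900 ≈ 10809.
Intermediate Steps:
g(t, R) = 40 + 4*t (g(t, R) = -4*(-10 - t) = 40 + 4*t)
f(n) = 1/(2*n) (f(n) = 1/(n + n) = 1/(2*n))
(f(-15) + g(16, 1))² = ((½)/(-15) + (40 + 4*16))² = ((½)*(-1/15) + (40 + 64))² = (-1/30 + 104)² = (3119/30)² = 9728161/900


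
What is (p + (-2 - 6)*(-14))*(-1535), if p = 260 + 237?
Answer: -934815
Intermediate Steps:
p = 497
(p + (-2 - 6)*(-14))*(-1535) = (497 + (-2 - 6)*(-14))*(-1535) = (497 - 8*(-14))*(-1535) = (497 + 112)*(-1535) = 609*(-1535) = -934815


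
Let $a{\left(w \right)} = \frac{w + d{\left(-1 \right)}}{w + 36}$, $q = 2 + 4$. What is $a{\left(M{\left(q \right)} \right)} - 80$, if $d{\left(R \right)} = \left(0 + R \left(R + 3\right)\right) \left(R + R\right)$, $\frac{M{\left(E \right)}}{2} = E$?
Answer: $- \frac{239}{3} \approx -79.667$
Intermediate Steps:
$q = 6$
$M{\left(E \right)} = 2 E$
$d{\left(R \right)} = 2 R^{2} \left(3 + R\right)$ ($d{\left(R \right)} = \left(0 + R \left(3 + R\right)\right) 2 R = R \left(3 + R\right) 2 R = 2 R^{2} \left(3 + R\right)$)
$a{\left(w \right)} = \frac{4 + w}{36 + w}$ ($a{\left(w \right)} = \frac{w + 2 \left(-1\right)^{2} \left(3 - 1\right)}{w + 36} = \frac{w + 2 \cdot 1 \cdot 2}{36 + w} = \frac{w + 4}{36 + w} = \frac{4 + w}{36 + w}$)
$a{\left(M{\left(q \right)} \right)} - 80 = \frac{4 + 2 \cdot 6}{36 + 2 \cdot 6} - 80 = \frac{4 + 12}{36 + 12} - 80 = \frac{1}{48} \cdot 16 - 80 = \frac{1}{3} - 80 = - \frac{239}{3}$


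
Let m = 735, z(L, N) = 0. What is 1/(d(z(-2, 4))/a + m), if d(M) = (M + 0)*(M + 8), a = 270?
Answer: 1/735 ≈ 0.0013605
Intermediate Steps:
d(M) = M*(8 + M)
1/(d(z(-2, 4))/a + m) = 1/((0*(8 + 0))/270 + 735) = 1/((0*8)*(1/270) + 735) = 1/(0*(1/270) + 735) = 1/(0 + 735) = 1/735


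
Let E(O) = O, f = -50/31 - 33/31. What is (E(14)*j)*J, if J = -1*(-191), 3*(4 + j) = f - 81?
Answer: -7931084/93 ≈ -85281.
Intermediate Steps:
f = -83/31 (f = -50*1/31 - 33*1/31 = -50/31 - 33/31 = -83/31 ≈ -2.6774)
j = -2966/93 (j = -4 + (-83/31 - 81)/3 = -4 + (⅓)*(-2594/31) = -4 - 2594/93 = -2966/93 ≈ -31.892)
J = 191
(E(14)*j)*J = (14*(-2966/93))*191 = -41524/93*191 = -7931084/93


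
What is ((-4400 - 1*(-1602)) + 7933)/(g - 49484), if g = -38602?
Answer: -5135/88086 ≈ -0.058295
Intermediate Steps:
((-4400 - 1*(-1602)) + 7933)/(g - 49484) = ((-4400 - 1*(-1602)) + 7933)/(-38602 - 49484) = ((-4400 + 1602) + 7933)/(-88086) = (-2798 + 7933)*(-1/88086) = 5135*(-1/88086) = -5135/88086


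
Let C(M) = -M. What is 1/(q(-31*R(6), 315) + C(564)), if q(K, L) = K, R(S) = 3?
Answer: -1/657 ≈ -0.0015221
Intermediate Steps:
1/(q(-31*R(6), 315) + C(564)) = 1/(-31*3 - 1*564) = 1/(-93 - 564) = 1/(-657) = -1/657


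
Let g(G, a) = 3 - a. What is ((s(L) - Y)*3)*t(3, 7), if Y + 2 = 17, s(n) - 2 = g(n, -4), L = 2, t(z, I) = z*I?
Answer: -378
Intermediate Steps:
t(z, I) = I*z
s(n) = 9 (s(n) = 2 + (3 - 1*(-4)) = 2 + (3 + 4) = 2 + 7 = 9)
Y = 15 (Y = -2 + 17 = 15)
((s(L) - Y)*3)*t(3, 7) = ((9 - 1*15)*3)*(7*3) = ((9 - 15)*3)*21 = -6*3*21 = -18*21 = -378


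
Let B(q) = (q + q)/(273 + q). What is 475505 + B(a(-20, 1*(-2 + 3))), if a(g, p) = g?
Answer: 120302725/253 ≈ 4.7551e+5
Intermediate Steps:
B(q) = 2*q/(273 + q) (B(q) = (2*q)/(273 + q) = 2*q/(273 + q))
475505 + B(a(-20, 1*(-2 + 3))) = 475505 + 2*(-20)/(273 - 20) = 475505 + 2*(-20)/253 = 475505 + 2*(-20)*(1/253) = 475505 - 40/253 = 120302725/253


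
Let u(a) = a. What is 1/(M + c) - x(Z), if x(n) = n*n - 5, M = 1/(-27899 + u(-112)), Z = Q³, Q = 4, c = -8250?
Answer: -945392290352/231090751 ≈ -4091.0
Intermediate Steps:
Z = 64 (Z = 4³ = 64)
M = -1/28011 (M = 1/(-27899 - 112) = 1/(-28011) = -1/28011 ≈ -3.5700e-5)
x(n) = -5 + n² (x(n) = n² - 5 = -5 + n²)
1/(M + c) - x(Z) = 1/(-1/28011 - 8250) - (-5 + 64²) = 1/(-231090751/28011) - (-5 + 4096) = -28011/231090751 - 1*4091 = -28011/231090751 - 4091 = -945392290352/231090751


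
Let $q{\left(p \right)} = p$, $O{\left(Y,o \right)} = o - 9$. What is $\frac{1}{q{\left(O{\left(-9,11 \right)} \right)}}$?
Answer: $\frac{1}{2} \approx 0.5$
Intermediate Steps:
$O{\left(Y,o \right)} = -9 + o$
$\frac{1}{q{\left(O{\left(-9,11 \right)} \right)}} = \frac{1}{-9 + 11} = \frac{1}{2}$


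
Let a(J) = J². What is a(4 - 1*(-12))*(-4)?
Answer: -1024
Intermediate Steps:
a(4 - 1*(-12))*(-4) = (4 - 1*(-12))²*(-4) = (4 + 12)²*(-4) = 16²*(-4) = 256*(-4) = -1024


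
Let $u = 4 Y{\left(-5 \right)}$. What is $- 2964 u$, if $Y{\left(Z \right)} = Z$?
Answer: $59280$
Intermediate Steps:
$u = -20$ ($u = 4 \left(-5\right) = -20$)
$- 2964 u = \left(-2964\right) \left(-20\right) = 59280$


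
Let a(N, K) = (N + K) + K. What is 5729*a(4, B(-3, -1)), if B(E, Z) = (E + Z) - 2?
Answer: -45832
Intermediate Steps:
B(E, Z) = -2 + E + Z
a(N, K) = N + 2*K (a(N, K) = (K + N) + K = N + 2*K)
5729*a(4, B(-3, -1)) = 5729*(4 + 2*(-2 - 3 - 1)) = 5729*(4 + 2*(-6)) = 5729*(4 - 12) = 5729*(-8) = -45832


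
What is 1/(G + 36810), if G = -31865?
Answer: 1/4945 ≈ 0.00020222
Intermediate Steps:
1/(G + 36810) = 1/(-31865 + 36810) = 1/4945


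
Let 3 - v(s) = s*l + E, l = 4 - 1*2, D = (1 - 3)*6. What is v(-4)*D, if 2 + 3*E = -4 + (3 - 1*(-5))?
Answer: -124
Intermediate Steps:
D = -12 (D = -2*6 = -12)
l = 2 (l = 4 - 2 = 2)
E = ⅔ (E = -⅔ + (-4 + (3 - 1*(-5)))/3 = -⅔ + (-4 + (3 + 5))/3 = -⅔ + (-4 + 8)/3 = -⅔ + (⅓)*4 = -⅔ + 4/3 = ⅔ ≈ 0.66667)
v(s) = 7/3 - 2*s (v(s) = 3 - (s*2 + ⅔) = 3 - (2*s + ⅔) = 3 - (⅔ + 2*s) = 3 + (-⅔ - 2*s) = 7/3 - 2*s)
v(-4)*D = (7/3 - 2*(-4))*(-12) = (7/3 + 8)*(-12) = (31/3)*(-12) = -124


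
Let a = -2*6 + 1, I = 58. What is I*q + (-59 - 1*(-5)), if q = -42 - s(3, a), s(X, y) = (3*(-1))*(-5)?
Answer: -3360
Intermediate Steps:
a = -11 (a = -12 + 1 = -11)
s(X, y) = 15 (s(X, y) = -3*(-5) = 15)
q = -57 (q = -42 - 1*15 = -42 - 15 = -57)
I*q + (-59 - 1*(-5)) = 58*(-57) + (-59 - 1*(-5)) = -3306 + (-59 + 5) = -3306 - 54 = -3360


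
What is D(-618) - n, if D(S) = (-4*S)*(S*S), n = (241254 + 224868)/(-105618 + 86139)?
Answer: 6130146174478/6493 ≈ 9.4412e+8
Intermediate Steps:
n = -155374/6493 (n = 466122/(-19479) = 466122*(-1/19479) = -155374/6493 ≈ -23.929)
D(S) = -4*S**3 (D(S) = (-4*S)*S**2 = -4*S**3)
D(-618) - n = -4*(-618)**3 - 1*(-155374/6493) = -4*(-236029032) + 155374/6493 = 944116128 + 155374/6493 = 6130146174478/6493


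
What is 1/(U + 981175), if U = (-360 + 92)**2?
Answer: 1/1052999 ≈ 9.4967e-7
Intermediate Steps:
U = 71824 (U = (-268)**2 = 71824)
1/(U + 981175) = 1/(71824 + 981175) = 1/1052999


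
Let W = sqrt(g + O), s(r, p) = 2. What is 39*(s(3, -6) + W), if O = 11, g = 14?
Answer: 273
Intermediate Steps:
W = 5 (W = sqrt(14 + 11) = sqrt(25) = 5)
39*(s(3, -6) + W) = 39*(2 + 5) = 39*7 = 273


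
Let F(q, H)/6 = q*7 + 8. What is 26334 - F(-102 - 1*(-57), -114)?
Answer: 28176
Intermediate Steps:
F(q, H) = 48 + 42*q (F(q, H) = 6*(q*7 + 8) = 6*(7*q + 8) = 6*(8 + 7*q) = 48 + 42*q)
26334 - F(-102 - 1*(-57), -114) = 26334 - (48 + 42*(-102 - 1*(-57))) = 26334 - (48 + 42*(-102 + 57)) = 26334 - (48 + 42*(-45)) = 26334 - (48 - 1890) = 26334 - 1*(-1842) = 26334 + 1842 = 28176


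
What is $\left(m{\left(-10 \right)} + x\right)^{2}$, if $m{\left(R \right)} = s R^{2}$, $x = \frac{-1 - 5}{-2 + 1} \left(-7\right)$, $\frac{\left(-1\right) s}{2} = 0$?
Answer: $1764$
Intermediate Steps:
$s = 0$ ($s = \left(-2\right) 0 = 0$)
$x = -42$ ($x = - \frac{6}{-1} \left(-7\right) = \left(-6\right) \left(-1\right) \left(-7\right) = 6 \left(-7\right) = -42$)
$m{\left(R \right)} = 0$ ($m{\left(R \right)} = 0 R^{2} = 0$)
$\left(m{\left(-10 \right)} + x\right)^{2} = \left(0 - 42\right)^{2} = \left(-42\right)^{2} = 1764$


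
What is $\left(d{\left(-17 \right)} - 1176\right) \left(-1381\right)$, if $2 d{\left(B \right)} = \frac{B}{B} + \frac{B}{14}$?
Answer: $\frac{45477711}{28} \approx 1.6242 \cdot 10^{6}$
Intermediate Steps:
$d{\left(B \right)} = \frac{1}{2} + \frac{B}{28}$ ($d{\left(B \right)} = \frac{\frac{B}{B} + \frac{B}{14}}{2} = \frac{1 + B \frac{1}{14}}{2} = \frac{1 + \frac{B}{14}}{2} = \frac{1}{2} + \frac{B}{28}$)
$\left(d{\left(-17 \right)} - 1176\right) \left(-1381\right) = \left(\left(\frac{1}{2} + \frac{1}{28} \left(-17\right)\right) - 1176\right) \left(-1381\right) = \left(\left(\frac{1}{2} - \frac{17}{28}\right) - 1176\right) \left(-1381\right) = \left(- \frac{3}{28} - 1176\right) \left(-1381\right) = \left(- \frac{32931}{28}\right) \left(-1381\right) = \frac{45477711}{28}$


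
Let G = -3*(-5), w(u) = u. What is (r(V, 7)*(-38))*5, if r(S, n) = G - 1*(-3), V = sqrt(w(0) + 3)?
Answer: -3420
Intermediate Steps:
V = sqrt(3) (V = sqrt(0 + 3) = sqrt(3) ≈ 1.7320)
G = 15
r(S, n) = 18 (r(S, n) = 15 - 1*(-3) = 15 + 3 = 18)
(r(V, 7)*(-38))*5 = (18*(-38))*5 = -684*5 = -3420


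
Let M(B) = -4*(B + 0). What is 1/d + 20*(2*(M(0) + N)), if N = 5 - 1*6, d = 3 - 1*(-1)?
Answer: -159/4 ≈ -39.750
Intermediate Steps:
M(B) = -4*B
d = 4 (d = 3 + 1 = 4)
N = -1 (N = 5 - 6 = -1)
1/d + 20*(2*(M(0) + N)) = 1/4 + 20*(2*(-4*0 - 1)) = ¼ + 20*(2*(0 - 1)) = ¼ + 20*(2*(-1)) = ¼ + 20*(-2) = ¼ - 40 = -159/4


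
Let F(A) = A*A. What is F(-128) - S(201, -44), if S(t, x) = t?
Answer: 16183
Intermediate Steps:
F(A) = A²
F(-128) - S(201, -44) = (-128)² - 1*201 = 16384 - 201 = 16183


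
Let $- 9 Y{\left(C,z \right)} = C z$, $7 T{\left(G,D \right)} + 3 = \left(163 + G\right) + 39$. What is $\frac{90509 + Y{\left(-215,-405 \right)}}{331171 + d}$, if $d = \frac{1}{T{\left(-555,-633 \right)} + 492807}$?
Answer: $\frac{139410075181}{571152906055} \approx 0.24409$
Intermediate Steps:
$T{\left(G,D \right)} = \frac{199}{7} + \frac{G}{7}$ ($T{\left(G,D \right)} = - \frac{3}{7} + \frac{\left(163 + G\right) + 39}{7} = - \frac{3}{7} + \frac{202 + G}{7} = - \frac{3}{7} + \left(\frac{202}{7} + \frac{G}{7}\right) = \frac{199}{7} + \frac{G}{7}$)
$Y{\left(C,z \right)} = - \frac{C z}{9}$
$d = \frac{7}{3449293}$ ($d = \frac{1}{\left(\frac{199}{7} + \frac{1}{7} \left(-555\right)\right) + 492807} = \frac{1}{\left(\frac{199}{7} - \frac{555}{7}\right) + 492807} = \frac{1}{- \frac{356}{7} + 492807} = \frac{1}{\frac{3449293}{7}} = \frac{7}{3449293} \approx 2.0294 \cdot 10^{-6}$)
$\frac{90509 + Y{\left(-215,-405 \right)}}{331171 + d} = \frac{90509 - \left(- \frac{215}{9}\right) \left(-405\right)}{331171 + \frac{7}{3449293}} = \frac{90509 - 9675}{\frac{1142305812110}{3449293}} = 80834 \cdot \frac{3449293}{1142305812110} = \frac{139410075181}{571152906055}$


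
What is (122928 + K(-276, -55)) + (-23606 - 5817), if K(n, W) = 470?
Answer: 93975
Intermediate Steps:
(122928 + K(-276, -55)) + (-23606 - 5817) = (122928 + 470) + (-23606 - 5817) = 123398 - 29423 = 93975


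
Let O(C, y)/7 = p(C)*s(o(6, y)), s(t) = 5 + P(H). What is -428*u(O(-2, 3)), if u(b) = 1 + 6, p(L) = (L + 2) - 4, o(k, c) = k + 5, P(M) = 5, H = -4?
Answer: -2996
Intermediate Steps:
o(k, c) = 5 + k
s(t) = 10 (s(t) = 5 + 5 = 10)
p(L) = -2 + L (p(L) = (2 + L) - 4 = -2 + L)
O(C, y) = -140 + 70*C (O(C, y) = 7*((-2 + C)*10) = 7*(-20 + 10*C) = -140 + 70*C)
u(b) = 7
-428*u(O(-2, 3)) = -428*7 = -2996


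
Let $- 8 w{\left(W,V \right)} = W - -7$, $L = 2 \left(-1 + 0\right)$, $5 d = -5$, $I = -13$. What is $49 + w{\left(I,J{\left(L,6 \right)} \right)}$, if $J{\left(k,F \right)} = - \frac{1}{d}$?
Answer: $\frac{199}{4} \approx 49.75$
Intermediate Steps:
$d = -1$ ($d = \frac{1}{5} \left(-5\right) = -1$)
$L = -2$ ($L = 2 \left(-1\right) = -2$)
$J{\left(k,F \right)} = 1$ ($J{\left(k,F \right)} = - \frac{1}{-1} = \left(-1\right) \left(-1\right) = 1$)
$w{\left(W,V \right)} = - \frac{7}{8} - \frac{W}{8}$ ($w{\left(W,V \right)} = - \frac{W - -7}{8} = - \frac{W + 7}{8} = - \frac{7 + W}{8} = - \frac{7}{8} - \frac{W}{8}$)
$49 + w{\left(I,J{\left(L,6 \right)} \right)} = 49 - - \frac{3}{4} = 49 + \left(- \frac{7}{8} + \frac{13}{8}\right) = 49 + \frac{3}{4} = \frac{199}{4}$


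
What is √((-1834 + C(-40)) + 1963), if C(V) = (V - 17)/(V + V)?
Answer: 3*√5765/20 ≈ 11.389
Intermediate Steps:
C(V) = (-17 + V)/(2*V) (C(V) = (-17 + V)/((2*V)) = (-17 + V)*(1/(2*V)) = (-17 + V)/(2*V))
√((-1834 + C(-40)) + 1963) = √((-1834 + (½)*(-17 - 40)/(-40)) + 1963) = √((-1834 + (½)*(-1/40)*(-57)) + 1963) = √((-1834 + 57/80) + 1963) = √(-146663/80 + 1963) = √(10377/80) = 3*√5765/20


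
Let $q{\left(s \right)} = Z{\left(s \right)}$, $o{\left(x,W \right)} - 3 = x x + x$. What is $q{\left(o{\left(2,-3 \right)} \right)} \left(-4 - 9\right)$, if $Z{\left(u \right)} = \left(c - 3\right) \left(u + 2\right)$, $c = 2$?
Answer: $143$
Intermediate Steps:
$Z{\left(u \right)} = -2 - u$ ($Z{\left(u \right)} = \left(2 - 3\right) \left(u + 2\right) = - (2 + u) = -2 - u$)
$o{\left(x,W \right)} = 3 + x + x^{2}$ ($o{\left(x,W \right)} = 3 + \left(x x + x\right) = 3 + \left(x^{2} + x\right) = 3 + \left(x + x^{2}\right) = 3 + x + x^{2}$)
$q{\left(s \right)} = -2 - s$
$q{\left(o{\left(2,-3 \right)} \right)} \left(-4 - 9\right) = \left(-2 - \left(3 + 2 + 2^{2}\right)\right) \left(-4 - 9\right) = \left(-2 - \left(3 + 2 + 4\right)\right) \left(-13\right) = \left(-2 - 9\right) \left(-13\right) = \left(-11\right) \left(-13\right) = 143$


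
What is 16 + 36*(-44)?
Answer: -1568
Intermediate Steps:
16 + 36*(-44) = 16 - 1584 = -1568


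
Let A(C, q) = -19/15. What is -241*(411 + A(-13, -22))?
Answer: -1481186/15 ≈ -98746.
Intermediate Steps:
A(C, q) = -19/15 (A(C, q) = -19*1/15 = -19/15)
-241*(411 + A(-13, -22)) = -241*(411 - 19/15) = -241*6146/15 = -1481186/15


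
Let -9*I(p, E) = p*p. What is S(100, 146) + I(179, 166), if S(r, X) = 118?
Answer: -30979/9 ≈ -3442.1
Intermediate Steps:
I(p, E) = -p**2/9 (I(p, E) = -p*p/9 = -p**2/9)
S(100, 146) + I(179, 166) = 118 - 1/9*179**2 = 118 - 1/9*32041 = 118 - 32041/9 = -30979/9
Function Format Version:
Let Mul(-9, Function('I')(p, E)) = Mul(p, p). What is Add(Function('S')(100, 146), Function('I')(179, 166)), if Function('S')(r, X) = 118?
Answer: Rational(-30979, 9) ≈ -3442.1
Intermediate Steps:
Function('I')(p, E) = Mul(Rational(-1, 9), Pow(p, 2)) (Function('I')(p, E) = Mul(Rational(-1, 9), Mul(p, p)) = Mul(Rational(-1, 9), Pow(p, 2)))
Add(Function('S')(100, 146), Function('I')(179, 166)) = Add(118, Mul(Rational(-1, 9), Pow(179, 2))) = Add(118, Mul(Rational(-1, 9), 32041)) = Add(118, Rational(-32041, 9)) = Rational(-30979, 9)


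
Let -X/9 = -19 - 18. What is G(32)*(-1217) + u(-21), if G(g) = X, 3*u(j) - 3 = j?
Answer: -405267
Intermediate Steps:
u(j) = 1 + j/3
X = 333 (X = -9*(-19 - 18) = -9*(-37) = 333)
G(g) = 333
G(32)*(-1217) + u(-21) = 333*(-1217) + (1 + (⅓)*(-21)) = -405261 + (1 - 7) = -405261 - 6 = -405267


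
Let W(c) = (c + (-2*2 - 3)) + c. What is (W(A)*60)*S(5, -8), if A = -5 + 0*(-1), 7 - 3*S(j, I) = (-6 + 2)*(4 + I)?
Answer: 3060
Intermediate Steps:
S(j, I) = 23/3 + 4*I/3 (S(j, I) = 7/3 - (-6 + 2)*(4 + I)/3 = 7/3 - (-4)*(4 + I)/3 = 7/3 - (-16 - 4*I)/3 = 7/3 + (16/3 + 4*I/3) = 23/3 + 4*I/3)
A = -5 (A = -5 + 0 = -5)
W(c) = -7 + 2*c (W(c) = (c + (-4 - 3)) + c = (c - 7) + c = (-7 + c) + c = -7 + 2*c)
(W(A)*60)*S(5, -8) = ((-7 + 2*(-5))*60)*(23/3 + (4/3)*(-8)) = ((-7 - 10)*60)*(23/3 - 32/3) = -17*60*(-3) = -1020*(-3) = 3060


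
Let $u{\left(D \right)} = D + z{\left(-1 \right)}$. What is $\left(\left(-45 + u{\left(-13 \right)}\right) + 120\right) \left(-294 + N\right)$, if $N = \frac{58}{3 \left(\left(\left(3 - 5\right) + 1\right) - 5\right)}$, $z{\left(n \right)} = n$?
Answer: $- \frac{163175}{9} \approx -18131.0$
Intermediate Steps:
$u{\left(D \right)} = -1 + D$ ($u{\left(D \right)} = D - 1 = -1 + D$)
$N = - \frac{29}{9}$ ($N = \frac{58}{3 \left(\left(-2 + 1\right) - 5\right)} = \frac{58}{3 \left(-1 - 5\right)} = \frac{58}{3 \left(-6\right)} = \frac{58}{-18} = 58 \left(- \frac{1}{18}\right) = - \frac{29}{9} \approx -3.2222$)
$\left(\left(-45 + u{\left(-13 \right)}\right) + 120\right) \left(-294 + N\right) = \left(\left(-45 - 14\right) + 120\right) \left(-294 - \frac{29}{9}\right) = \left(\left(-45 - 14\right) + 120\right) \left(- \frac{2675}{9}\right) = \left(-59 + 120\right) \left(- \frac{2675}{9}\right) = 61 \left(- \frac{2675}{9}\right) = - \frac{163175}{9}$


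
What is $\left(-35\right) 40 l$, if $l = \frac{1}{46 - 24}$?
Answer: $- \frac{700}{11} \approx -63.636$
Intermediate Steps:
$l = \frac{1}{22} \approx 0.045455$
$\left(-35\right) 40 l = \left(-35\right) 40 \cdot \frac{1}{22} = \left(-1400\right) \frac{1}{22} = - \frac{700}{11}$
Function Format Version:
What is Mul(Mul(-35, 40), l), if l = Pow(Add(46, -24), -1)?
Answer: Rational(-700, 11) ≈ -63.636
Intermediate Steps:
l = Rational(1, 22) (l = Pow(22, -1) = Rational(1, 22) ≈ 0.045455)
Mul(Mul(-35, 40), l) = Mul(Mul(-35, 40), Rational(1, 22)) = Mul(-1400, Rational(1, 22)) = Rational(-700, 11)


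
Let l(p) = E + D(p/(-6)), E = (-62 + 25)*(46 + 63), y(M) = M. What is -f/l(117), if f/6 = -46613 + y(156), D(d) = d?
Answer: -557484/8105 ≈ -68.783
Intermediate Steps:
E = -4033 (E = -37*109 = -4033)
l(p) = -4033 - p/6 (l(p) = -4033 + p/(-6) = -4033 + p*(-⅙) = -4033 - p/6)
f = -278742 (f = 6*(-46613 + 156) = 6*(-46457) = -278742)
-f/l(117) = -(-278742)/(-4033 - ⅙*117) = -(-278742)/(-4033 - 39/2) = -(-278742)/(-8105/2) = -(-278742)*(-2)/8105 = -1*557484/8105 = -557484/8105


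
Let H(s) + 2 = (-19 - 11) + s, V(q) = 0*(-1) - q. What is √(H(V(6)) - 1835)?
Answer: I*√1873 ≈ 43.278*I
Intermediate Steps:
V(q) = -q (V(q) = 0 - q = -q)
H(s) = -32 + s (H(s) = -2 + ((-19 - 11) + s) = -2 + (-30 + s) = -32 + s)
√(H(V(6)) - 1835) = √((-32 - 1*6) - 1835) = √((-32 - 6) - 1835) = √(-38 - 1835) = √(-1873) = I*√1873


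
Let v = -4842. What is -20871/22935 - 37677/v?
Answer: 84784957/12339030 ≈ 6.8713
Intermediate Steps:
-20871/22935 - 37677/v = -20871/22935 - 37677/(-4842) = -20871*1/22935 - 37677*(-1/4842) = -6957/7645 + 12559/1614 = 84784957/12339030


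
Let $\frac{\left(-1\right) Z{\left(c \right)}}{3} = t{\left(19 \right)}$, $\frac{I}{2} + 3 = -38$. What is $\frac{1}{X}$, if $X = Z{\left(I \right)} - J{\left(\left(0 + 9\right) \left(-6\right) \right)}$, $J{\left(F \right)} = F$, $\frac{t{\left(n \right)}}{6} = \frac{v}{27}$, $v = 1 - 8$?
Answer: $\frac{3}{176} \approx 0.017045$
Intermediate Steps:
$v = -7$ ($v = 1 - 8 = -7$)
$I = -82$ ($I = -6 + 2 \left(-38\right) = -6 - 76 = -82$)
$t{\left(n \right)} = - \frac{14}{9}$ ($t{\left(n \right)} = 6 \left(- \frac{7}{27}\right) = - \frac{14}{9}$)
$Z{\left(c \right)} = \frac{14}{3}$ ($Z{\left(c \right)} = \left(-3\right) \left(- \frac{14}{9}\right) = \frac{14}{3}$)
$X = \frac{176}{3}$ ($X = \frac{14}{3} - \left(0 + 9\right) \left(-6\right) = \frac{14}{3} - 9 \left(-6\right) = \frac{14}{3} - -54 = \frac{14}{3} + 54 = \frac{176}{3} \approx 58.667$)
$\frac{1}{X} = \frac{1}{\frac{176}{3}} = \frac{3}{176}$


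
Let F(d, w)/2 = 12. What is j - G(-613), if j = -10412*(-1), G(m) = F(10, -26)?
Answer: 10388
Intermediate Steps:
F(d, w) = 24 (F(d, w) = 2*12 = 24)
G(m) = 24
j = 10412
j - G(-613) = 10412 - 1*24 = 10412 - 24 = 10388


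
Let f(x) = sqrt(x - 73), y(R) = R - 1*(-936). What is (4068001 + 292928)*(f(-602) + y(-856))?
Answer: 348874320 + 65413935*I*sqrt(3) ≈ 3.4887e+8 + 1.133e+8*I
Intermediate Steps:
y(R) = 936 + R (y(R) = R + 936 = 936 + R)
f(x) = sqrt(-73 + x)
(4068001 + 292928)*(f(-602) + y(-856)) = (4068001 + 292928)*(sqrt(-73 - 602) + (936 - 856)) = 4360929*(sqrt(-675) + 80) = 4360929*(15*I*sqrt(3) + 80) = 4360929*(80 + 15*I*sqrt(3)) = 348874320 + 65413935*I*sqrt(3)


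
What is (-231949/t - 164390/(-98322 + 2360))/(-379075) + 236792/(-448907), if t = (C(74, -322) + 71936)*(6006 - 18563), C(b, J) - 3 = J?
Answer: -3873175754976760965496168/7342650134810815373501225 ≈ -0.52749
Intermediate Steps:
C(b, J) = 3 + J
t = -899294669 (t = ((3 - 322) + 71936)*(6006 - 18563) = (-319 + 71936)*(-12557) = 71617*(-12557) = -899294669)
(-231949/t - 164390/(-98322 + 2360))/(-379075) + 236792/(-448907) = (-231949/(-899294669) - 164390/(-98322 + 2360))/(-379075) + 236792/(-448907) = (-231949*(-1/899294669) - 164390/(-95962))*(-1/379075) + 236792*(-1/448907) = (231949/899294669 - 164390*(-1/95962))*(-1/379075) - 236792/448907 = (231949/899294669 + 82195/47981)*(-1/379075) - 236792/448907 = (73928654463424/43149057513289)*(-1/379075) - 236792/448907 = -73928654463424/16356728976850027675 - 236792/448907 = -3873175754976760965496168/7342650134810815373501225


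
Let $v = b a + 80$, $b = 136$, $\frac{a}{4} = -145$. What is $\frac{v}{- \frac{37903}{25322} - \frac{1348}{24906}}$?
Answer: $\frac{24848387440800}{489073087} \approx 50807.0$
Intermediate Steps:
$a = -580$ ($a = 4 \left(-145\right) = -580$)
$v = -78800$ ($v = 136 \left(-580\right) + 80 = -78880 + 80 = -78800$)
$\frac{v}{- \frac{37903}{25322} - \frac{1348}{24906}} = - \frac{78800}{- \frac{37903}{25322} - \frac{1348}{24906}} = - \frac{78800}{\left(-37903\right) \frac{1}{25322} - \frac{674}{12453}} = - \frac{78800}{- \frac{37903}{25322} - \frac{674}{12453}} = - \frac{78800}{- \frac{489073087}{315334866}} = \left(-78800\right) \left(- \frac{315334866}{489073087}\right) = \frac{24848387440800}{489073087}$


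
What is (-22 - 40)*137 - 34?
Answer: -8528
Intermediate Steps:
(-22 - 40)*137 - 34 = -62*137 - 34 = -8494 - 34 = -8528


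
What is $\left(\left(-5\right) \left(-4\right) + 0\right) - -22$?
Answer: $42$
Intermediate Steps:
$\left(\left(-5\right) \left(-4\right) + 0\right) - -22 = \left(20 + 0\right) + 22 = 20 + 22 = 42$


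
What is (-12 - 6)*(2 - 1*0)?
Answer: -36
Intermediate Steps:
(-12 - 6)*(2 - 1*0) = -18*(2 + 0) = -18*2 = -36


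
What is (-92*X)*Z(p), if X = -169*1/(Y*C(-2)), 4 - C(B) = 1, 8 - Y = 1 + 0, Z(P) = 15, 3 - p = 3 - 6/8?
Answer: 77740/7 ≈ 11106.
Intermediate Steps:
p = ¾ (p = 3 - (3 - 6/8) = 3 - (3 - 1*¾) = 3 - (3 - ¾) = 3 - 1*9/4 = 3 - 9/4 = ¾ ≈ 0.75000)
Y = 7 (Y = 8 - (1 + 0) = 8 - 1*1 = 8 - 1 = 7)
C(B) = 3 (C(B) = 4 - 1*1 = 4 - 1 = 3)
X = -169/21 (X = -169/(3*7) = -169/21 ≈ -8.0476)
(-92*X)*Z(p) = -92*(-169/21)*15 = (15548/21)*15 = 77740/7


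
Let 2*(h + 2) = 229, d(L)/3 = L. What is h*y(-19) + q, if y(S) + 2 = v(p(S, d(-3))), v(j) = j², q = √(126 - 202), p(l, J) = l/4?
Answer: 74025/32 + 2*I*√19 ≈ 2313.3 + 8.7178*I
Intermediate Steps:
d(L) = 3*L
h = 225/2 (h = -2 + (½)*229 = -2 + 229/2 = 225/2 ≈ 112.50)
p(l, J) = l/4 (p(l, J) = l*(¼) = l/4)
q = 2*I*√19 (q = √(-76) = 2*I*√19 ≈ 8.7178*I)
y(S) = -2 + S²/16 (y(S) = -2 + (S/4)² = -2 + S²/16)
h*y(-19) + q = 225*(-2 + (1/16)*(-19)²)/2 + 2*I*√19 = 225*(-2 + (1/16)*361)/2 + 2*I*√19 = 225*(-2 + 361/16)/2 + 2*I*√19 = (225/2)*(329/16) + 2*I*√19 = 74025/32 + 2*I*√19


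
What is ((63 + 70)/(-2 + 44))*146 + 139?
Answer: 1804/3 ≈ 601.33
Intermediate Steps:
((63 + 70)/(-2 + 44))*146 + 139 = (133/42)*146 + 139 = (133*(1/42))*146 + 139 = (19/6)*146 + 139 = 1387/3 + 139 = 1804/3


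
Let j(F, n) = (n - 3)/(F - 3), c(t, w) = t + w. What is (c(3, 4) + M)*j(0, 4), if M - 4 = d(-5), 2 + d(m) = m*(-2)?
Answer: -19/3 ≈ -6.3333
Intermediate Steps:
d(m) = -2 - 2*m (d(m) = -2 + m*(-2) = -2 - 2*m)
M = 12 (M = 4 + (-2 - 2*(-5)) = 4 + (-2 + 10) = 4 + 8 = 12)
j(F, n) = (-3 + n)/(-3 + F)
(c(3, 4) + M)*j(0, 4) = ((3 + 4) + 12)*((-3 + 4)/(-3 + 0)) = (7 + 12)*(1/(-3)) = 19*(-⅓*1) = 19*(-⅓) = -19/3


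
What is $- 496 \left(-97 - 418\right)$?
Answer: $255440$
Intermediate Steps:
$- 496 \left(-97 - 418\right) = \left(-496\right) \left(-515\right) = 255440$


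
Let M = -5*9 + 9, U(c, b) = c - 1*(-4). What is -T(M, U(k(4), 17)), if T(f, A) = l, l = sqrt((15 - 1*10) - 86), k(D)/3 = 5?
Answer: -9*I ≈ -9.0*I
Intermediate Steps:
k(D) = 15 (k(D) = 3*5 = 15)
U(c, b) = 4 + c (U(c, b) = c + 4 = 4 + c)
l = 9*I (l = sqrt((15 - 10) - 86) = sqrt(5 - 86) = sqrt(-81) = 9*I ≈ 9.0*I)
M = -36 (M = -45 + 9 = -36)
T(f, A) = 9*I
-T(M, U(k(4), 17)) = -9*I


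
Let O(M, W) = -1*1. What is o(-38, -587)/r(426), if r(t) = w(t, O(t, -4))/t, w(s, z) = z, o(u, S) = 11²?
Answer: -51546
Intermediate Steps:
o(u, S) = 121
O(M, W) = -1
r(t) = -1/t
o(-38, -587)/r(426) = 121/((-1/426)) = 121/((-1*1/426)) = 121/(-1/426) = 121*(-426) = -51546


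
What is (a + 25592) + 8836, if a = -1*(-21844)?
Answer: 56272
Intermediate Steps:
a = 21844
(a + 25592) + 8836 = (21844 + 25592) + 8836 = 47436 + 8836 = 56272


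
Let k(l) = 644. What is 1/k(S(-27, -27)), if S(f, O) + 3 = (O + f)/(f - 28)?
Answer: 1/644 ≈ 0.0015528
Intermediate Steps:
S(f, O) = -3 + (O + f)/(-28 + f) (S(f, O) = -3 + (O + f)/(f - 28) = -3 + (O + f)/(-28 + f))
1/k(S(-27, -27)) = 1/644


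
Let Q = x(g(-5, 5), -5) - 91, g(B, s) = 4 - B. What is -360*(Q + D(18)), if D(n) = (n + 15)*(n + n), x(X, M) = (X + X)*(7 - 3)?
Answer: -420840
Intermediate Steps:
x(X, M) = 8*X (x(X, M) = (2*X)*4 = 8*X)
Q = -19 (Q = 8*(4 - 1*(-5)) - 91 = 8*(4 + 5) - 91 = 8*9 - 91 = 72 - 91 = -19)
D(n) = 2*n*(15 + n) (D(n) = (15 + n)*(2*n) = 2*n*(15 + n))
-360*(Q + D(18)) = -360*(-19 + 2*18*(15 + 18)) = -360*(-19 + 2*18*33) = -360*(-19 + 1188) = -360*1169 = -420840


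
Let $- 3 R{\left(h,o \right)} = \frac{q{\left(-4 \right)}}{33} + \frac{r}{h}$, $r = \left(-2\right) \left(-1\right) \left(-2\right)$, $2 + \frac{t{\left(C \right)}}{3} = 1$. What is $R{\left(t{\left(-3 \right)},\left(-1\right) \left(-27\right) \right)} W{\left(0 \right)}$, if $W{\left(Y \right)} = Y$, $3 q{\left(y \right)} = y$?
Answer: $0$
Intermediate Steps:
$t{\left(C \right)} = -3$ ($t{\left(C \right)} = -6 + 3 \cdot 1 = -6 + 3 = -3$)
$q{\left(y \right)} = \frac{y}{3}$
$r = -4$ ($r = 2 \left(-2\right) = -4$)
$R{\left(h,o \right)} = \frac{4}{297} + \frac{4}{3 h}$ ($R{\left(h,o \right)} = - \frac{\frac{\frac{1}{3} \left(-4\right)}{33} - \frac{4}{h}}{3} = - \frac{\left(- \frac{4}{3}\right) \frac{1}{33} - \frac{4}{h}}{3} = - \frac{- \frac{4}{99} - \frac{4}{h}}{3} = \frac{4}{297} + \frac{4}{3 h}$)
$R{\left(t{\left(-3 \right)},\left(-1\right) \left(-27\right) \right)} W{\left(0 \right)} = \frac{4 \left(99 - 3\right)}{297 \left(-3\right)} 0 = \frac{4}{297} \left(- \frac{1}{3}\right) 96 \cdot 0 = \left(- \frac{128}{297}\right) 0 = 0$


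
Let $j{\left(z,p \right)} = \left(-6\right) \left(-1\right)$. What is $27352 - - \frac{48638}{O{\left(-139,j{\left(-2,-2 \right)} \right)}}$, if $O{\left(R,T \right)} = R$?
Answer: $\frac{3753290}{139} \approx 27002.0$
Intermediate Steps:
$j{\left(z,p \right)} = 6$
$27352 - - \frac{48638}{O{\left(-139,j{\left(-2,-2 \right)} \right)}} = 27352 - - \frac{48638}{-139} = 27352 - \left(-48638\right) \left(- \frac{1}{139}\right) = 27352 - \frac{48638}{139} = \frac{3753290}{139}$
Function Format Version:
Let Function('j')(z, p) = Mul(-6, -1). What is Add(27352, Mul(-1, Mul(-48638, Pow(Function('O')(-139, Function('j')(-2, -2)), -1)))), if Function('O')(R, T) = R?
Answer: Rational(3753290, 139) ≈ 27002.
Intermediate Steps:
Function('j')(z, p) = 6
Add(27352, Mul(-1, Mul(-48638, Pow(Function('O')(-139, Function('j')(-2, -2)), -1)))) = Add(27352, Mul(-1, Mul(-48638, Pow(-139, -1)))) = Add(27352, Mul(-1, Mul(-48638, Rational(-1, 139)))) = Add(27352, Mul(-1, Rational(48638, 139))) = Add(27352, Rational(-48638, 139)) = Rational(3753290, 139)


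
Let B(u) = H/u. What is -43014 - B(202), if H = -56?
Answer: -4344386/101 ≈ -43014.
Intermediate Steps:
B(u) = -56/u
-43014 - B(202) = -43014 - (-56)/202 = -43014 - 1*(-28/101) = -43014 + 28/101 = -4344386/101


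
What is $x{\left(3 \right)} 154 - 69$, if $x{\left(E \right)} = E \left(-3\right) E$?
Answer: $-4227$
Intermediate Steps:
$x{\left(E \right)} = - 3 E^{2}$ ($x{\left(E \right)} = - 3 E E = - 3 E^{2}$)
$x{\left(3 \right)} 154 - 69 = - 3 \cdot 3^{2} \cdot 154 - 69 = \left(-3\right) 9 \cdot 154 - 69 = \left(-27\right) 154 - 69 = -4158 - 69 = -4227$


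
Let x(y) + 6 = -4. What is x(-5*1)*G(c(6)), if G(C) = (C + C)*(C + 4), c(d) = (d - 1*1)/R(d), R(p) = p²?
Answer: -3725/324 ≈ -11.497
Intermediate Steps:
x(y) = -10 (x(y) = -6 - 4 = -10)
c(d) = (-1 + d)/d² (c(d) = (d - 1*1)/(d²) = (d - 1)/d² = (-1 + d)/d²)
G(C) = 2*C*(4 + C) (G(C) = (2*C)*(4 + C) = 2*C*(4 + C))
x(-5*1)*G(c(6)) = -20*(-1 + 6)/6²*(4 + (-1 + 6)/6²) = -20*(1/36)*5*(4 + (1/36)*5) = -20*5*(4 + 5/36)/36 = -20*5*149/(36*36) = -10*745/648 = -3725/324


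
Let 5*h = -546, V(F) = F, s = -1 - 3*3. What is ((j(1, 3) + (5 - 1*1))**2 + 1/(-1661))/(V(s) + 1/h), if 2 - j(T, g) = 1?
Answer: -22672104/9077365 ≈ -2.4977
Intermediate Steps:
j(T, g) = 1 (j(T, g) = 2 - 1*1 = 2 - 1 = 1)
s = -10 (s = -1 - 9 = -10)
h = -546/5 (h = (1/5)*(-546) = -546/5 ≈ -109.20)
((j(1, 3) + (5 - 1*1))**2 + 1/(-1661))/(V(s) + 1/h) = ((1 + (5 - 1*1))**2 + 1/(-1661))/(-10 + 1/(-546/5)) = ((1 + (5 - 1))**2 - 1/1661)/(-10 - 5/546) = ((1 + 4)**2 - 1/1661)/(-5465/546) = (5**2 - 1/1661)*(-546/5465) = (25 - 1/1661)*(-546/5465) = (41524/1661)*(-546/5465) = -22672104/9077365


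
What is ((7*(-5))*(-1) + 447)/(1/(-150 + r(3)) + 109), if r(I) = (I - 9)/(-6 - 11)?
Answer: 1226208/277279 ≈ 4.4223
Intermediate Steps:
r(I) = 9/17 - I/17 (r(I) = (-9 + I)/(-17) = (-9 + I)*(-1/17) = 9/17 - I/17)
((7*(-5))*(-1) + 447)/(1/(-150 + r(3)) + 109) = ((7*(-5))*(-1) + 447)/(1/(-150 + (9/17 - 1/17*3)) + 109) = (-35*(-1) + 447)/(1/(-150 + (9/17 - 3/17)) + 109) = (35 + 447)/(1/(-150 + 6/17) + 109) = 482/(1/(-2544/17) + 109) = 482/(-17/2544 + 109) = 482/(277279/2544) = 482*(2544/277279) = 1226208/277279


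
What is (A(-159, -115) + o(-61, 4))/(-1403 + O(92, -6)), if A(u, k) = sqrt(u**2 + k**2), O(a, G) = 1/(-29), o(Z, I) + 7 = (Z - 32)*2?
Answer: 5597/40688 - 29*sqrt(38506)/40688 ≈ -0.0023018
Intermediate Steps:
o(Z, I) = -71 + 2*Z (o(Z, I) = -7 + (Z - 32)*2 = -7 + (-32 + Z)*2 = -7 + (-64 + 2*Z) = -71 + 2*Z)
O(a, G) = -1/29
A(u, k) = sqrt(k**2 + u**2)
(A(-159, -115) + o(-61, 4))/(-1403 + O(92, -6)) = (sqrt((-115)**2 + (-159)**2) + (-71 + 2*(-61)))/(-1403 - 1/29) = (sqrt(13225 + 25281) + (-71 - 122))/(-40688/29) = (sqrt(38506) - 193)*(-29/40688) = (-193 + sqrt(38506))*(-29/40688) = 5597/40688 - 29*sqrt(38506)/40688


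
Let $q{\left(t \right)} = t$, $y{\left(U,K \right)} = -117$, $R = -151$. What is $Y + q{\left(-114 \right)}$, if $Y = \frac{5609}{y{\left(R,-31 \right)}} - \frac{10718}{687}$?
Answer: $- \frac{4756865}{26793} \approx -177.54$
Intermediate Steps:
$Y = - \frac{1702463}{26793}$ ($Y = \frac{5609}{-117} - \frac{10718}{687} = 5609 \left(- \frac{1}{117}\right) - \frac{10718}{687} = - \frac{5609}{117} - \frac{10718}{687} = - \frac{1702463}{26793} \approx -63.541$)
$Y + q{\left(-114 \right)} = - \frac{1702463}{26793} - 114 = - \frac{4756865}{26793}$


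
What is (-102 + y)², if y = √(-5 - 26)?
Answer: (102 - I*√31)² ≈ 10373.0 - 1135.8*I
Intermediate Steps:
y = I*√31 (y = √(-31) = I*√31 ≈ 5.5678*I)
(-102 + y)² = (-102 + I*√31)²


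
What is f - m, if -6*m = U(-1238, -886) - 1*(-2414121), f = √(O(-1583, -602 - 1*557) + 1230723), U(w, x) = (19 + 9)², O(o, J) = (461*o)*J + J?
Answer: 2414905/6 + √847024881 ≈ 4.3159e+5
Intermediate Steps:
O(o, J) = J + 461*J*o (O(o, J) = 461*J*o + J = J + 461*J*o)
U(w, x) = 784 (U(w, x) = 28² = 784)
f = √847024881 (f = √((-602 - 1*557)*(1 + 461*(-1583)) + 1230723) = √((-602 - 557)*(1 - 729763) + 1230723) = √(-1159*(-729762) + 1230723) = √(845794158 + 1230723) = √847024881 ≈ 29104.)
m = -2414905/6 (m = -(784 - 1*(-2414121))/6 = -(784 + 2414121)/6 = -⅙*2414905 = -2414905/6 ≈ -4.0248e+5)
f - m = √847024881 - 1*(-2414905/6) = √847024881 + 2414905/6 = 2414905/6 + √847024881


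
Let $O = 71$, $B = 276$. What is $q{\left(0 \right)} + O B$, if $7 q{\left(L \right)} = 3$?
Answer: $\frac{137175}{7} \approx 19596.0$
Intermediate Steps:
$q{\left(L \right)} = \frac{3}{7}$ ($q{\left(L \right)} = \frac{1}{7} \cdot 3 = \frac{3}{7}$)
$q{\left(0 \right)} + O B = \frac{3}{7} + 71 \cdot 276 = \frac{3}{7} + 19596 = \frac{137175}{7}$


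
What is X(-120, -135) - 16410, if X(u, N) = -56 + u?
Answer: -16586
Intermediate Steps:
X(-120, -135) - 16410 = (-56 - 120) - 16410 = -176 - 16410 = -16586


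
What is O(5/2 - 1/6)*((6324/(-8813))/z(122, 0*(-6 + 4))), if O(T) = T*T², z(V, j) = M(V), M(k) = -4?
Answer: 25823/11331 ≈ 2.2790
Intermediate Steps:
z(V, j) = -4
O(T) = T³
O(5/2 - 1/6)*((6324/(-8813))/z(122, 0*(-6 + 4))) = (5/2 - 1/6)³*((6324/(-8813))/(-4)) = (5*(½) - 1*⅙)³*((6324*(-1/8813))*(-¼)) = (5/2 - ⅙)³*(-6324/8813*(-¼)) = (7/3)³*(1581/8813) = (343/27)*(1581/8813) = 25823/11331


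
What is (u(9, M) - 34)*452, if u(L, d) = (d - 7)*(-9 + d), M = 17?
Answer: 20792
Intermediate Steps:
u(L, d) = (-9 + d)*(-7 + d) (u(L, d) = (-7 + d)*(-9 + d) = (-9 + d)*(-7 + d))
(u(9, M) - 34)*452 = ((63 + 17**2 - 16*17) - 34)*452 = ((63 + 289 - 272) - 34)*452 = (80 - 34)*452 = 46*452 = 20792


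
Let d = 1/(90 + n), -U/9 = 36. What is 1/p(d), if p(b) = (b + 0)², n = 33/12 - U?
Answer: 2778889/16 ≈ 1.7368e+5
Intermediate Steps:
U = -324 (U = -9*36 = -324)
n = 1307/4 (n = 33/12 - 1*(-324) = 33*(1/12) + 324 = 11/4 + 324 = 1307/4 ≈ 326.75)
d = 4/1667 (d = 1/(90 + 1307/4) = 1/(1667/4) = 4/1667 ≈ 0.0023995)
p(b) = b²
1/p(d) = 1/((4/1667)²) = 1/(16/2778889) = 2778889/16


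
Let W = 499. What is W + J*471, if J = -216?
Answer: -101237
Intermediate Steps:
W + J*471 = 499 - 216*471 = 499 - 101736 = -101237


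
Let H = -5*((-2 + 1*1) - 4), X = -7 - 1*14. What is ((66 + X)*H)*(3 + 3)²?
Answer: 40500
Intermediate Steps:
X = -21 (X = -7 - 14 = -21)
H = 25 (H = -5*((-2 + 1) - 4) = -5*(-1 - 4) = -5*(-5) = 25)
((66 + X)*H)*(3 + 3)² = ((66 - 21)*25)*(3 + 3)² = (45*25)*6² = 1125*36 = 40500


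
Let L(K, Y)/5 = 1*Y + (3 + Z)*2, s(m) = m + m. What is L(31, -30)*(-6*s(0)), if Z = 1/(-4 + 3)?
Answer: 0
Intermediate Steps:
s(m) = 2*m
Z = -1 (Z = 1/(-1) = -1)
L(K, Y) = 20 + 5*Y (L(K, Y) = 5*(1*Y + (3 - 1)*2) = 5*(Y + 2*2) = 5*(Y + 4) = 5*(4 + Y) = 20 + 5*Y)
L(31, -30)*(-6*s(0)) = (20 + 5*(-30))*(-12*0) = (20 - 150)*(-6*0) = -130*0 = 0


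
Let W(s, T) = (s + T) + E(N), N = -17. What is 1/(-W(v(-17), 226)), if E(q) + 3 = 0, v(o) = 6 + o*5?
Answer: -1/144 ≈ -0.0069444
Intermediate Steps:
v(o) = 6 + 5*o
E(q) = -3 (E(q) = -3 + 0 = -3)
W(s, T) = -3 + T + s (W(s, T) = (s + T) - 3 = (T + s) - 3 = -3 + T + s)
1/(-W(v(-17), 226)) = 1/(-(-3 + 226 + (6 + 5*(-17)))) = 1/(-(-3 + 226 + (6 - 85))) = 1/(-(-3 + 226 - 79)) = 1/(-1*144) = 1/(-144) = -1/144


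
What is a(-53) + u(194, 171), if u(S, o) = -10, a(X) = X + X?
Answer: -116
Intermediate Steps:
a(X) = 2*X
a(-53) + u(194, 171) = 2*(-53) - 10 = -106 - 10 = -116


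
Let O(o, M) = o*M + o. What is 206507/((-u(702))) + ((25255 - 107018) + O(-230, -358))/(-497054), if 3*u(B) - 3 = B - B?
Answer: -102645130725/497054 ≈ -2.0651e+5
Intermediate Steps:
O(o, M) = o + M*o (O(o, M) = M*o + o = o + M*o)
u(B) = 1 (u(B) = 1 + (B - B)/3 = 1 + (⅓)*0 = 1 + 0 = 1)
206507/((-u(702))) + ((25255 - 107018) + O(-230, -358))/(-497054) = 206507/((-1*1)) + ((25255 - 107018) - 230*(1 - 358))/(-497054) = 206507/(-1) + (-81763 - 230*(-357))*(-1/497054) = 206507*(-1) + (-81763 + 82110)*(-1/497054) = -206507 + 347*(-1/497054) = -206507 - 347/497054 = -102645130725/497054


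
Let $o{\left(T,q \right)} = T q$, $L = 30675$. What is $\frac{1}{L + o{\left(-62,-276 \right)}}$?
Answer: $\frac{1}{47787} \approx 2.0926 \cdot 10^{-5}$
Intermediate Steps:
$\frac{1}{L + o{\left(-62,-276 \right)}} = \frac{1}{30675 - -17112} = \frac{1}{30675 + 17112} = \frac{1}{47787}$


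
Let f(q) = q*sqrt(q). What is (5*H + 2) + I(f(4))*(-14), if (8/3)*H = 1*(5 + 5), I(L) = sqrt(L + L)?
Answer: -141/4 ≈ -35.250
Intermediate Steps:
f(q) = q**(3/2)
I(L) = sqrt(2)*sqrt(L) (I(L) = sqrt(2*L) = sqrt(2)*sqrt(L))
H = 15/4 (H = 3*(1*(5 + 5))/8 = 3*(1*10)/8 = (3/8)*10 = 15/4 ≈ 3.7500)
(5*H + 2) + I(f(4))*(-14) = (5*(15/4) + 2) + (sqrt(2)*sqrt(4**(3/2)))*(-14) = (75/4 + 2) + (sqrt(2)*sqrt(8))*(-14) = 83/4 + (sqrt(2)*(2*sqrt(2)))*(-14) = 83/4 + 4*(-14) = 83/4 - 56 = -141/4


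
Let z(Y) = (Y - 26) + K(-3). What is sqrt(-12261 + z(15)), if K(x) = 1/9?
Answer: I*sqrt(110447)/3 ≈ 110.78*I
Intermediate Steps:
K(x) = 1/9
z(Y) = -233/9 + Y (z(Y) = (Y - 26) + 1/9 = (-26 + Y) + 1/9 = -233/9 + Y)
sqrt(-12261 + z(15)) = sqrt(-12261 + (-233/9 + 15)) = sqrt(-12261 - 98/9) = sqrt(-110447/9) = I*sqrt(110447)/3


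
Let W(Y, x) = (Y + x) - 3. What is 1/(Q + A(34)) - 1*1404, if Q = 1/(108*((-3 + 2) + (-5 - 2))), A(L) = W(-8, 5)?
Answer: -7280604/5185 ≈ -1404.2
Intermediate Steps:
W(Y, x) = -3 + Y + x
A(L) = -6 (A(L) = -3 - 8 + 5 = -6)
Q = -1/864 (Q = 1/(108*(-1 - 7)) = 1/(108*(-8)) = 1/(-864) = -1/864 ≈ -0.0011574)
1/(Q + A(34)) - 1*1404 = 1/(-1/864 - 6) - 1*1404 = 1/(-5185/864) - 1404 = -864/5185 - 1404 = -7280604/5185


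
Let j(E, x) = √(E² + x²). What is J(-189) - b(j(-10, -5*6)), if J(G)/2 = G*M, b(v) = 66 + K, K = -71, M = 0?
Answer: 5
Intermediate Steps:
b(v) = -5 (b(v) = 66 - 71 = -5)
J(G) = 0 (J(G) = 2*(G*0) = 2*0 = 0)
J(-189) - b(j(-10, -5*6)) = 0 - 1*(-5) = 0 + 5 = 5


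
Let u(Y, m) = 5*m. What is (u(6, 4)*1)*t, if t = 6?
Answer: 120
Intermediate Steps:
(u(6, 4)*1)*t = ((5*4)*1)*6 = (20*1)*6 = 20*6 = 120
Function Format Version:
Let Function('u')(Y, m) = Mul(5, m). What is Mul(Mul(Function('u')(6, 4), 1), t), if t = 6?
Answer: 120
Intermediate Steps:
Mul(Mul(Function('u')(6, 4), 1), t) = Mul(Mul(Mul(5, 4), 1), 6) = Mul(Mul(20, 1), 6) = Mul(20, 6) = 120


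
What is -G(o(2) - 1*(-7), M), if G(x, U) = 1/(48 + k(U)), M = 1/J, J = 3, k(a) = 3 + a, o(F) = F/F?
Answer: -3/154 ≈ -0.019481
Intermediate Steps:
o(F) = 1
M = ⅓ (M = 1/3 = ⅓ ≈ 0.33333)
G(x, U) = 1/(51 + U) (G(x, U) = 1/(48 + (3 + U)) = 1/(51 + U))
-G(o(2) - 1*(-7), M) = -1/(51 + ⅓) = -1/154/3 = -1*3/154 = -3/154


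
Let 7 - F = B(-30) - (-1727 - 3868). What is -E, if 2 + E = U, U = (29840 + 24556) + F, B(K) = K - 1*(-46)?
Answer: -48790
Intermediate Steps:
B(K) = 46 + K (B(K) = K + 46 = 46 + K)
F = -5604 (F = 7 - ((46 - 30) - (-1727 - 3868)) = 7 - (16 - 1*(-5595)) = 7 - (16 + 5595) = 7 - 1*5611 = 7 - 5611 = -5604)
U = 48792 (U = (29840 + 24556) - 5604 = 54396 - 5604 = 48792)
E = 48790 (E = -2 + 48792 = 48790)
-E = -1*48790 = -48790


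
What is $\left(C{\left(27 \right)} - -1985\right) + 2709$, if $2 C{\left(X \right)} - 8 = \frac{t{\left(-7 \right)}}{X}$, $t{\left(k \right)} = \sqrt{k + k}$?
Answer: $4698 + \frac{i \sqrt{14}}{54} \approx 4698.0 + 0.06929 i$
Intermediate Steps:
$t{\left(k \right)} = \sqrt{2} \sqrt{k}$ ($t{\left(k \right)} = \sqrt{2 k} = \sqrt{2} \sqrt{k}$)
$C{\left(X \right)} = 4 + \frac{i \sqrt{14}}{2 X}$ ($C{\left(X \right)} = 4 + \frac{\sqrt{2} \sqrt{-7} \frac{1}{X}}{2} = 4 + \frac{\sqrt{2} i \sqrt{7} \frac{1}{X}}{2} = 4 + \frac{i \sqrt{14} \frac{1}{X}}{2} = 4 + \frac{i \sqrt{14}}{2 X}$)
$\left(C{\left(27 \right)} - -1985\right) + 2709 = \left(\left(4 + \frac{i \sqrt{14}}{2 \cdot 27}\right) - -1985\right) + 2709 = \left(\left(4 + \frac{1}{2} i \sqrt{14} \cdot \frac{1}{27}\right) + 1985\right) + 2709 = \left(\left(4 + \frac{i \sqrt{14}}{54}\right) + 1985\right) + 2709 = \left(1989 + \frac{i \sqrt{14}}{54}\right) + 2709 = 4698 + \frac{i \sqrt{14}}{54}$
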